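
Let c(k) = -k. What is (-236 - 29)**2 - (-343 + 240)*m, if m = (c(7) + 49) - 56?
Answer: 68783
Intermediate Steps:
m = -14 (m = (-1*7 + 49) - 56 = (-7 + 49) - 56 = 42 - 56 = -14)
(-236 - 29)**2 - (-343 + 240)*m = (-236 - 29)**2 - (-343 + 240)*(-14) = (-265)**2 - (-103)*(-14) = 70225 - 1*1442 = 70225 - 1442 = 68783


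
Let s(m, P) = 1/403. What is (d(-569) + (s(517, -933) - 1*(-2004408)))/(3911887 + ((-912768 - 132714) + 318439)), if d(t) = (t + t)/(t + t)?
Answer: 2766359/4395521 ≈ 0.62936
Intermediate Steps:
s(m, P) = 1/403
d(t) = 1 (d(t) = (2*t)/((2*t)) = (2*t)*(1/(2*t)) = 1)
(d(-569) + (s(517, -933) - 1*(-2004408)))/(3911887 + ((-912768 - 132714) + 318439)) = (1 + (1/403 - 1*(-2004408)))/(3911887 + ((-912768 - 132714) + 318439)) = (1 + (1/403 + 2004408))/(3911887 + (-1045482 + 318439)) = (1 + 807776425/403)/(3911887 - 727043) = (807776828/403)/3184844 = (807776828/403)*(1/3184844) = 2766359/4395521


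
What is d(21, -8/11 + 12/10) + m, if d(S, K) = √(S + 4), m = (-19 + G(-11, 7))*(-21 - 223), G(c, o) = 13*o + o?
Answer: -19271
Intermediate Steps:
G(c, o) = 14*o
m = -19276 (m = (-19 + 14*7)*(-21 - 223) = (-19 + 98)*(-244) = 79*(-244) = -19276)
d(S, K) = √(4 + S)
d(21, -8/11 + 12/10) + m = √(4 + 21) - 19276 = √25 - 19276 = 5 - 19276 = -19271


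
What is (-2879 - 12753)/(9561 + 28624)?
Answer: -15632/38185 ≈ -0.40938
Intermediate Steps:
(-2879 - 12753)/(9561 + 28624) = -15632/38185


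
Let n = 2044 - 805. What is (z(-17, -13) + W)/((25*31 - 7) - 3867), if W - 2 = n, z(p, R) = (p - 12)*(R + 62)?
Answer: 60/1033 ≈ 0.058083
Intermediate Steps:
n = 1239
z(p, R) = (-12 + p)*(62 + R)
W = 1241 (W = 2 + 1239 = 1241)
(z(-17, -13) + W)/((25*31 - 7) - 3867) = ((-744 - 12*(-13) + 62*(-17) - 13*(-17)) + 1241)/((25*31 - 7) - 3867) = ((-744 + 156 - 1054 + 221) + 1241)/((775 - 7) - 3867) = (-1421 + 1241)/(768 - 3867) = -180/(-3099) = -180*(-1/3099) = 60/1033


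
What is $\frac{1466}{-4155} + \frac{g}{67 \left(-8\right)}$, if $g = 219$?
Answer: $- \frac{1695721}{2227080} \approx -0.76141$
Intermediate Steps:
$\frac{1466}{-4155} + \frac{g}{67 \left(-8\right)} = \frac{1466}{-4155} + \frac{219}{67 \left(-8\right)} = 1466 \left(- \frac{1}{4155}\right) + \frac{219}{-536} = - \frac{1466}{4155} + 219 \left(- \frac{1}{536}\right) = - \frac{1466}{4155} - \frac{219}{536} = - \frac{1695721}{2227080}$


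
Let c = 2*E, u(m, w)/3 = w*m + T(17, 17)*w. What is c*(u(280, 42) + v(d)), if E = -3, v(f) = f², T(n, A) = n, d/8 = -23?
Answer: -427668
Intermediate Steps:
d = -184 (d = 8*(-23) = -184)
u(m, w) = 51*w + 3*m*w (u(m, w) = 3*(w*m + 17*w) = 3*(m*w + 17*w) = 3*(17*w + m*w) = 51*w + 3*m*w)
c = -6 (c = 2*(-3) = -6)
c*(u(280, 42) + v(d)) = -6*(3*42*(17 + 280) + (-184)²) = -6*(3*42*297 + 33856) = -6*(37422 + 33856) = -6*71278 = -427668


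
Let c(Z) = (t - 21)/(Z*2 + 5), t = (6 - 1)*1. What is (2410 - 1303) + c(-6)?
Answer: 7765/7 ≈ 1109.3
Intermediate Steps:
t = 5 (t = 5*1 = 5)
c(Z) = -16/(5 + 2*Z) (c(Z) = (5 - 21)/(Z*2 + 5) = -16/(2*Z + 5) = -16/(5 + 2*Z))
(2410 - 1303) + c(-6) = (2410 - 1303) - 16/(5 + 2*(-6)) = 1107 - 16/(5 - 12) = 1107 - 16/(-7) = 1107 - 16*(-⅐) = 1107 + 16/7 = 7765/7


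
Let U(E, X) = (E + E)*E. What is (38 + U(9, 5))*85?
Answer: 17000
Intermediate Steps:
U(E, X) = 2*E² (U(E, X) = (2*E)*E = 2*E²)
(38 + U(9, 5))*85 = (38 + 2*9²)*85 = (38 + 2*81)*85 = (38 + 162)*85 = 200*85 = 17000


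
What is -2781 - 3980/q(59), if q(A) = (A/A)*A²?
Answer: -9684641/3481 ≈ -2782.1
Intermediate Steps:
q(A) = A² (q(A) = 1*A² = A²)
-2781 - 3980/q(59) = -2781 - 3980/(59²) = -2781 - 3980/3481 = -9684641/3481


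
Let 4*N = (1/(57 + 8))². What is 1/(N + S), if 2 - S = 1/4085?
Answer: 13807300/27612037 ≈ 0.50005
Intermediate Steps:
N = 1/16900 (N = (1/(57 + 8))²/4 = (1/65)²/4 = (¼)*(1/4225) = 1/16900 ≈ 5.9172e-5)
S = 8169/4085 (S = 2 - 1/4085 = 8169/4085 ≈ 1.9998)
1/(N + S) = 1/(1/16900 + 8169/4085) = 1/(27612037/13807300) = 13807300/27612037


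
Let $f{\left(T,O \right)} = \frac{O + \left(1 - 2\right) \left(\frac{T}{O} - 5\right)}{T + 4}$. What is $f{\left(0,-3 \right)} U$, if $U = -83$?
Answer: $- \frac{83}{2} \approx -41.5$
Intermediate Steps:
$f{\left(T,O \right)} = \frac{5 + O - \frac{T}{O}}{4 + T}$ ($f{\left(T,O \right)} = \frac{O - \left(-5 + \frac{T}{O}\right)}{4 + T} = \frac{O + \left(5 - \frac{T}{O}\right)}{4 + T} = \frac{5 + O - \frac{T}{O}}{4 + T}$)
$f{\left(0,-3 \right)} U = \frac{\left(-3\right)^{2} - 0 + 5 \left(-3\right)}{\left(-3\right) \left(4 + 0\right)} \left(-83\right) = - \frac{9 + 0 - 15}{3 \cdot 4} \left(-83\right) = \left(- \frac{1}{3}\right) \frac{1}{4} \left(-6\right) \left(-83\right) = \frac{1}{2} \left(-83\right) = - \frac{83}{2}$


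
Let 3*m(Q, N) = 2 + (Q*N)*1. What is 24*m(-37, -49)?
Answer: 14520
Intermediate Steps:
m(Q, N) = 2/3 + N*Q/3 (m(Q, N) = (2 + (Q*N)*1)/3 = (2 + (N*Q)*1)/3 = (2 + N*Q)/3 = 2/3 + N*Q/3)
24*m(-37, -49) = 24*(2/3 + (1/3)*(-49)*(-37)) = 24*(2/3 + 1813/3) = 24*605 = 14520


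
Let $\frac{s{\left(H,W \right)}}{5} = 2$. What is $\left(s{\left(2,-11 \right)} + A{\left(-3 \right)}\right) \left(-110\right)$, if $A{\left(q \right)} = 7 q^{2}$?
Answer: $-8030$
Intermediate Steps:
$s{\left(H,W \right)} = 10$ ($s{\left(H,W \right)} = 5 \cdot 2 = 10$)
$\left(s{\left(2,-11 \right)} + A{\left(-3 \right)}\right) \left(-110\right) = \left(10 + 7 \left(-3\right)^{2}\right) \left(-110\right) = \left(10 + 7 \cdot 9\right) \left(-110\right) = \left(10 + 63\right) \left(-110\right) = 73 \left(-110\right) = -8030$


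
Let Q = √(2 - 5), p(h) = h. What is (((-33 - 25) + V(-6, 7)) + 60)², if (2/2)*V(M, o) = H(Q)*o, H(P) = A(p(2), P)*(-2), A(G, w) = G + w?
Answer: 88 + 728*I*√3 ≈ 88.0 + 1260.9*I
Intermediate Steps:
Q = I*√3 (Q = √(-3) = I*√3 ≈ 1.732*I)
H(P) = -4 - 2*P (H(P) = (2 + P)*(-2) = -4 - 2*P)
V(M, o) = o*(-4 - 2*I*√3) (V(M, o) = (-4 - 2*I*√3)*o = o*(-4 - 2*I*√3))
(((-33 - 25) + V(-6, 7)) + 60)² = (((-33 - 25) + 2*7*(-2 - I*√3)) + 60)² = ((-58 + (-28 - 14*I*√3)) + 60)² = ((-86 - 14*I*√3) + 60)² = (-26 - 14*I*√3)²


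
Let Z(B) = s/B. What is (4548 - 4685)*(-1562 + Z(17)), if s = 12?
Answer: 3636254/17 ≈ 2.1390e+5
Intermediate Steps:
Z(B) = 12/B
(4548 - 4685)*(-1562 + Z(17)) = (4548 - 4685)*(-1562 + 12/17) = -137*(-1562 + 12*(1/17)) = -137*(-1562 + 12/17) = -137*(-26542/17) = 3636254/17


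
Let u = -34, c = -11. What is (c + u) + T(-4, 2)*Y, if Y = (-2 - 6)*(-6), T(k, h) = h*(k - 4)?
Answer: -813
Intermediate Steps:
T(k, h) = h*(-4 + k)
Y = 48 (Y = -8*(-6) = 48)
(c + u) + T(-4, 2)*Y = (-11 - 34) + (2*(-4 - 4))*48 = -45 + (2*(-8))*48 = -45 - 16*48 = -45 - 768 = -813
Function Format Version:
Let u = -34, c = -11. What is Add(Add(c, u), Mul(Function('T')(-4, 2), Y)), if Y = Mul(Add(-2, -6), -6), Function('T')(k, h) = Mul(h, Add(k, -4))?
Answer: -813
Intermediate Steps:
Function('T')(k, h) = Mul(h, Add(-4, k))
Y = 48 (Y = Mul(-8, -6) = 48)
Add(Add(c, u), Mul(Function('T')(-4, 2), Y)) = Add(Add(-11, -34), Mul(Mul(2, Add(-4, -4)), 48)) = Add(-45, Mul(Mul(2, -8), 48)) = Add(-45, Mul(-16, 48)) = Add(-45, -768) = -813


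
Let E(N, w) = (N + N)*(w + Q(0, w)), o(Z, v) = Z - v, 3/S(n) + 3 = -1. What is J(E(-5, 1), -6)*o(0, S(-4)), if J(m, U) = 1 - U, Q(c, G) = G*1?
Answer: 21/4 ≈ 5.2500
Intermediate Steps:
S(n) = -¾ (S(n) = 3/(-3 - 1) = 3/(-4) = 3*(-¼) = -¾)
Q(c, G) = G
E(N, w) = 4*N*w (E(N, w) = (N + N)*(w + w) = (2*N)*(2*w) = 4*N*w)
J(E(-5, 1), -6)*o(0, S(-4)) = (1 - 1*(-6))*(0 - 1*(-¾)) = (1 + 6)*(0 + ¾) = 7*(¾) = 21/4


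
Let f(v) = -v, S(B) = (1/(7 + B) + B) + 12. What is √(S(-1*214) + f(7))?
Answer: 208*I*√23/69 ≈ 14.457*I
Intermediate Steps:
S(B) = 12 + B + 1/(7 + B) (S(B) = (B + 1/(7 + B)) + 12 = 12 + B + 1/(7 + B))
√(S(-1*214) + f(7)) = √((85 + (-1*214)² + 19*(-1*214))/(7 - 1*214) - 1*7) = √((85 + (-214)² + 19*(-214))/(7 - 214) - 7) = √((85 + 45796 - 4066)/(-207) - 7) = √(-1/207*41815 - 7) = √(-41815/207 - 7) = √(-43264/207) = 208*I*√23/69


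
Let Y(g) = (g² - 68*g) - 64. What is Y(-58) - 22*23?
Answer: 6738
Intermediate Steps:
Y(g) = -64 + g² - 68*g
Y(-58) - 22*23 = (-64 + (-58)² - 68*(-58)) - 22*23 = (-64 + 3364 + 3944) - 506 = 7244 - 506 = 6738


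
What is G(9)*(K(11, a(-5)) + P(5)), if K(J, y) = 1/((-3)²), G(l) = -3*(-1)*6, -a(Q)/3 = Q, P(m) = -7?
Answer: -124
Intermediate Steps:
a(Q) = -3*Q
G(l) = 18 (G(l) = 3*6 = 18)
K(J, y) = ⅑ (K(J, y) = 1/9 = ⅑)
G(9)*(K(11, a(-5)) + P(5)) = 18*(⅑ - 7) = 18*(-62/9) = -124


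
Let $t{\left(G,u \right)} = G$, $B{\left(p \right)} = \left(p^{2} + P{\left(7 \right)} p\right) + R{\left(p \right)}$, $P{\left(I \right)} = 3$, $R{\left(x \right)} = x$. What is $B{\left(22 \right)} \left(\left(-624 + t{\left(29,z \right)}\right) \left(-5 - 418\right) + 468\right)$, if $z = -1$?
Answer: $144231516$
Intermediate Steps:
$B{\left(p \right)} = p^{2} + 4 p$ ($B{\left(p \right)} = \left(p^{2} + 3 p\right) + p = p^{2} + 4 p$)
$B{\left(22 \right)} \left(\left(-624 + t{\left(29,z \right)}\right) \left(-5 - 418\right) + 468\right) = 22 \left(4 + 22\right) \left(\left(-624 + 29\right) \left(-5 - 418\right) + 468\right) = 22 \cdot 26 \left(\left(-595\right) \left(-423\right) + 468\right) = 572 \left(251685 + 468\right) = 572 \cdot 252153 = 144231516$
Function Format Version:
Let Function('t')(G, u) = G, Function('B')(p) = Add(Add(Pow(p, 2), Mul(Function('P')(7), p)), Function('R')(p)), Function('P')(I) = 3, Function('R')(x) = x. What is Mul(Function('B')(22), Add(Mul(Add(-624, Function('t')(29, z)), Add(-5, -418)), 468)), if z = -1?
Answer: 144231516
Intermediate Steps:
Function('B')(p) = Add(Pow(p, 2), Mul(4, p)) (Function('B')(p) = Add(Add(Pow(p, 2), Mul(3, p)), p) = Add(Pow(p, 2), Mul(4, p)))
Mul(Function('B')(22), Add(Mul(Add(-624, Function('t')(29, z)), Add(-5, -418)), 468)) = Mul(Mul(22, Add(4, 22)), Add(Mul(Add(-624, 29), Add(-5, -418)), 468)) = Mul(Mul(22, 26), Add(Mul(-595, -423), 468)) = Mul(572, Add(251685, 468)) = Mul(572, 252153) = 144231516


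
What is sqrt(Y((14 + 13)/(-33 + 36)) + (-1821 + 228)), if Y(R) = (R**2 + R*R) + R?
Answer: 3*I*sqrt(158) ≈ 37.709*I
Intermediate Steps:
Y(R) = R + 2*R**2 (Y(R) = (R**2 + R**2) + R = 2*R**2 + R = R + 2*R**2)
sqrt(Y((14 + 13)/(-33 + 36)) + (-1821 + 228)) = sqrt(((14 + 13)/(-33 + 36))*(1 + 2*((14 + 13)/(-33 + 36))) + (-1821 + 228)) = sqrt((27/3)*(1 + 2*(27/3)) - 1593) = sqrt((27*(1/3))*(1 + 2*(27*(1/3))) - 1593) = sqrt(9*(1 + 2*9) - 1593) = sqrt(9*(1 + 18) - 1593) = sqrt(9*19 - 1593) = sqrt(171 - 1593) = sqrt(-1422) = 3*I*sqrt(158)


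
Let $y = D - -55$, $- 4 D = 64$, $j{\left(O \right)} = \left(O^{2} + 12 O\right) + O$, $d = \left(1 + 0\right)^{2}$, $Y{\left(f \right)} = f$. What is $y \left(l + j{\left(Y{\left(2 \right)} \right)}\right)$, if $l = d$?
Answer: $1209$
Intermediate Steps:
$d = 1$ ($d = 1^{2} = 1$)
$j{\left(O \right)} = O^{2} + 13 O$
$D = -16$ ($D = \left(- \frac{1}{4}\right) 64 = -16$)
$l = 1$
$y = 39$ ($y = -16 - -55 = -16 + 55 = 39$)
$y \left(l + j{\left(Y{\left(2 \right)} \right)}\right) = 39 \left(1 + 2 \left(13 + 2\right)\right) = 39 \left(1 + 2 \cdot 15\right) = 39 \left(1 + 30\right) = 39 \cdot 31 = 1209$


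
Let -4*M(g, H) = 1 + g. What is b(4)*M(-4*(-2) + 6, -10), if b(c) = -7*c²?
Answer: 420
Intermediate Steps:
M(g, H) = -¼ - g/4 (M(g, H) = -(1 + g)/4 = -¼ - g/4)
b(4)*M(-4*(-2) + 6, -10) = (-7*4²)*(-¼ - (-4*(-2) + 6)/4) = (-7*16)*(-¼ - (8 + 6)/4) = -112*(-¼ - ¼*14) = -112*(-¼ - 7/2) = -112*(-15/4) = 420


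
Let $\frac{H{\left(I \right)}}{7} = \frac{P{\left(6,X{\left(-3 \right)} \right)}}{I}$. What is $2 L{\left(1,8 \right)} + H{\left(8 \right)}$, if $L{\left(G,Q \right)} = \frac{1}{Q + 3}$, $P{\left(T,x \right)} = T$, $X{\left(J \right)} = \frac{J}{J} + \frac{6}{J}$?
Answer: $\frac{239}{44} \approx 5.4318$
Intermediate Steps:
$X{\left(J \right)} = 1 + \frac{6}{J}$
$H{\left(I \right)} = \frac{42}{I}$ ($H{\left(I \right)} = 7 \frac{6}{I} = \frac{42}{I}$)
$L{\left(G,Q \right)} = \frac{1}{3 + Q}$
$2 L{\left(1,8 \right)} + H{\left(8 \right)} = \frac{2}{3 + 8} + \frac{42}{8} = \frac{2}{11} + 42 \cdot \frac{1}{8} = 2 \cdot \frac{1}{11} + \frac{21}{4} = \frac{2}{11} + \frac{21}{4} = \frac{239}{44}$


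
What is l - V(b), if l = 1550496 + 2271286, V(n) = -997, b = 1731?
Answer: 3822779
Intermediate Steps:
l = 3821782
l - V(b) = 3821782 - 1*(-997) = 3821782 + 997 = 3822779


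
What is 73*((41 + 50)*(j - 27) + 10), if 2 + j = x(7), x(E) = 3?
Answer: -171988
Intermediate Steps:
j = 1 (j = -2 + 3 = 1)
73*((41 + 50)*(j - 27) + 10) = 73*((41 + 50)*(1 - 27) + 10) = 73*(91*(-26) + 10) = 73*(-2366 + 10) = 73*(-2356) = -171988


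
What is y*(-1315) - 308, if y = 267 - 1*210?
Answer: -75263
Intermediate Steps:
y = 57 (y = 267 - 210 = 57)
y*(-1315) - 308 = 57*(-1315) - 308 = -74955 - 308 = -75263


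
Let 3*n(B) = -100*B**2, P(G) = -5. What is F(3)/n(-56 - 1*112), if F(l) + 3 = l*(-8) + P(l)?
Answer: 1/29400 ≈ 3.4014e-5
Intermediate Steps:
n(B) = -100*B**2/3 (n(B) = (-100*B**2)/3 = -100*B**2/3)
F(l) = -8 - 8*l (F(l) = -3 + (l*(-8) - 5) = -3 + (-8*l - 5) = -3 + (-5 - 8*l) = -8 - 8*l)
F(3)/n(-56 - 1*112) = (-8 - 8*3)/((-100*(-56 - 1*112)**2/3)) = (-8 - 24)/((-100*(-56 - 112)**2/3)) = -32/((-100/3*(-168)**2)) = -32/((-100/3*28224)) = -32/(-940800) = -32*(-1/940800) = 1/29400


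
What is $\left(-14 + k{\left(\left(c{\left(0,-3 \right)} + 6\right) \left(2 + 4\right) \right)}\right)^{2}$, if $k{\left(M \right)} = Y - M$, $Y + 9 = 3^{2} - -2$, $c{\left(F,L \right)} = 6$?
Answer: $7056$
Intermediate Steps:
$Y = 2$ ($Y = -9 - \left(-2 - 3^{2}\right) = -9 + \left(9 + 2\right) = -9 + 11 = 2$)
$k{\left(M \right)} = 2 - M$
$\left(-14 + k{\left(\left(c{\left(0,-3 \right)} + 6\right) \left(2 + 4\right) \right)}\right)^{2} = \left(-14 + \left(2 - \left(6 + 6\right) \left(2 + 4\right)\right)\right)^{2} = \left(-14 + \left(2 - 12 \cdot 6\right)\right)^{2} = \left(-14 + \left(2 - 72\right)\right)^{2} = \left(-14 - 70\right)^{2} = \left(-84\right)^{2} = 7056$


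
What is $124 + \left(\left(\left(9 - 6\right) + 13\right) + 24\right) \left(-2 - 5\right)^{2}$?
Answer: $2084$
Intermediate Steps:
$124 + \left(\left(\left(9 - 6\right) + 13\right) + 24\right) \left(-2 - 5\right)^{2} = 124 + \left(\left(3 + 13\right) + 24\right) \left(-7\right)^{2} = 124 + \left(16 + 24\right) 49 = 124 + 40 \cdot 49 = 124 + 1960 = 2084$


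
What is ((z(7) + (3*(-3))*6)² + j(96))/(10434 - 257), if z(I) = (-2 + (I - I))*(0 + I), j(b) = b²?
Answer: 13840/10177 ≈ 1.3599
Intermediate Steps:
z(I) = -2*I (z(I) = (-2 + 0)*I = -2*I)
((z(7) + (3*(-3))*6)² + j(96))/(10434 - 257) = ((-2*7 + (3*(-3))*6)² + 96²)/(10434 - 257) = ((-14 - 9*6)² + 9216)/10177 = ((-14 - 54)² + 9216)*(1/10177) = ((-68)² + 9216)*(1/10177) = (4624 + 9216)*(1/10177) = 13840*(1/10177) = 13840/10177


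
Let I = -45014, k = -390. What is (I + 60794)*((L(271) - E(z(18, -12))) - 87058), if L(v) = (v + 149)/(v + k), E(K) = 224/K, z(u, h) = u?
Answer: -70075392680/51 ≈ -1.3740e+9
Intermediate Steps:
L(v) = (149 + v)/(-390 + v) (L(v) = (v + 149)/(v - 390) = (149 + v)/(-390 + v))
(I + 60794)*((L(271) - E(z(18, -12))) - 87058) = (-45014 + 60794)*(((149 + 271)/(-390 + 271) - 224/18) - 87058) = 15780*((420/(-119) - 224/18) - 87058) = 15780*((-1/119*420 - 1*112/9) - 87058) = 15780*((-60/17 - 112/9) - 87058) = 15780*(-2444/153 - 87058) = 15780*(-13322318/153) = -70075392680/51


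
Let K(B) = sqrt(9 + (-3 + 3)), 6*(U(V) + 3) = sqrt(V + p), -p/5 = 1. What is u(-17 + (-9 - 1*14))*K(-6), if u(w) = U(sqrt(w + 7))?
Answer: -9 + sqrt(-5 + I*sqrt(33))/2 ≈ -8.4282 + 1.2558*I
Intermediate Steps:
p = -5 (p = -5*1 = -5)
U(V) = -3 + sqrt(-5 + V)/6 (U(V) = -3 + sqrt(V - 5)/6 = -3 + sqrt(-5 + V)/6)
K(B) = 3 (K(B) = sqrt(9 + 0) = sqrt(9) = 3)
u(w) = -3 + sqrt(-5 + sqrt(7 + w))/6 (u(w) = -3 + sqrt(-5 + sqrt(w + 7))/6 = -3 + sqrt(-5 + sqrt(7 + w))/6)
u(-17 + (-9 - 1*14))*K(-6) = (-3 + sqrt(-5 + sqrt(7 + (-17 + (-9 - 1*14))))/6)*3 = (-3 + sqrt(-5 + sqrt(7 + (-17 + (-9 - 14))))/6)*3 = (-3 + sqrt(-5 + sqrt(7 + (-17 - 23)))/6)*3 = (-3 + sqrt(-5 + sqrt(7 - 40))/6)*3 = (-3 + sqrt(-5 + sqrt(-33))/6)*3 = (-3 + sqrt(-5 + I*sqrt(33))/6)*3 = -9 + sqrt(-5 + I*sqrt(33))/2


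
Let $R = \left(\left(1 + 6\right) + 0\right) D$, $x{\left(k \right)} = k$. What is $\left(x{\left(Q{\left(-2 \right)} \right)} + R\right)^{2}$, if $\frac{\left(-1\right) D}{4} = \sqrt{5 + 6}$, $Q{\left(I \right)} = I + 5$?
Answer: $8633 - 168 \sqrt{11} \approx 8075.8$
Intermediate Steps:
$Q{\left(I \right)} = 5 + I$
$D = - 4 \sqrt{11}$ ($D = - 4 \sqrt{5 + 6} = - 4 \sqrt{11} \approx -13.266$)
$R = - 28 \sqrt{11}$ ($R = \left(\left(1 + 6\right) + 0\right) \left(- 4 \sqrt{11}\right) = \left(7 + 0\right) \left(- 4 \sqrt{11}\right) = 7 \left(- 4 \sqrt{11}\right) = - 28 \sqrt{11} \approx -92.865$)
$\left(x{\left(Q{\left(-2 \right)} \right)} + R\right)^{2} = \left(\left(5 - 2\right) - 28 \sqrt{11}\right)^{2} = \left(3 - 28 \sqrt{11}\right)^{2}$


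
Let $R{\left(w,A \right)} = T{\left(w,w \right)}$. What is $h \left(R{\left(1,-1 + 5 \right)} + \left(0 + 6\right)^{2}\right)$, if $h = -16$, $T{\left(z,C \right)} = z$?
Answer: $-592$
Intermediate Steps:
$R{\left(w,A \right)} = w$
$h \left(R{\left(1,-1 + 5 \right)} + \left(0 + 6\right)^{2}\right) = - 16 \left(1 + \left(0 + 6\right)^{2}\right) = - 16 \left(1 + 6^{2}\right) = - 16 \left(1 + 36\right) = \left(-16\right) 37 = -592$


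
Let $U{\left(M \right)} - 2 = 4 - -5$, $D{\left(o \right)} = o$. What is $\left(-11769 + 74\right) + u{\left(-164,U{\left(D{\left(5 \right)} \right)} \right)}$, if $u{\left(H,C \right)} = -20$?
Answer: $-11715$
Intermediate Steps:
$U{\left(M \right)} = 11$ ($U{\left(M \right)} = 2 + \left(4 - -5\right) = 2 + \left(4 + 5\right) = 2 + 9 = 11$)
$\left(-11769 + 74\right) + u{\left(-164,U{\left(D{\left(5 \right)} \right)} \right)} = \left(-11769 + 74\right) - 20 = -11695 - 20 = -11715$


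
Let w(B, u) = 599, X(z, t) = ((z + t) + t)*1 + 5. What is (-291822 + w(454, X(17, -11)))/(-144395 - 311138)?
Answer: 291223/455533 ≈ 0.63930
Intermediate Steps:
X(z, t) = 5 + z + 2*t (X(z, t) = ((t + z) + t)*1 + 5 = (z + 2*t)*1 + 5 = (z + 2*t) + 5 = 5 + z + 2*t)
(-291822 + w(454, X(17, -11)))/(-144395 - 311138) = (-291822 + 599)/(-144395 - 311138) = -291223/(-455533) = -291223*(-1/455533) = 291223/455533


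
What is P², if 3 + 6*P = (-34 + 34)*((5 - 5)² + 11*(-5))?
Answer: ¼ ≈ 0.25000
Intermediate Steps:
P = -½ (P = -½ + ((-34 + 34)*((5 - 5)² + 11*(-5)))/6 = -½ + (0*(0² - 55))/6 = -½ + (0*(0 - 55))/6 = -½ + (0*(-55))/6 = -½ + (⅙)*0 = -½ + 0 = -½ ≈ -0.50000)
P² = (-½)² = ¼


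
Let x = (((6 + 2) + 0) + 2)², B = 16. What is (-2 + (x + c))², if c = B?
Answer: 12996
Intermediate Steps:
c = 16
x = 100 (x = ((8 + 0) + 2)² = (8 + 2)² = 10² = 100)
(-2 + (x + c))² = (-2 + (100 + 16))² = (-2 + 116)² = 114² = 12996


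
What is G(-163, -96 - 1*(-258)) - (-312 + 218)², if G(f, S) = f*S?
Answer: -35242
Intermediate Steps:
G(f, S) = S*f
G(-163, -96 - 1*(-258)) - (-312 + 218)² = (-96 - 1*(-258))*(-163) - (-312 + 218)² = (-96 + 258)*(-163) - 1*(-94)² = 162*(-163) - 1*8836 = -26406 - 8836 = -35242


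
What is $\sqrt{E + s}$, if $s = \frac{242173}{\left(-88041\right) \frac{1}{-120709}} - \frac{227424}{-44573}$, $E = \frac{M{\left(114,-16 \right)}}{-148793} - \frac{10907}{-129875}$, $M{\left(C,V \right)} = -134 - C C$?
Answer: $\frac{2 \sqrt{22704978558668794571083178376791994662535}}{522994221846093975} \approx 576.23$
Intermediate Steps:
$M{\left(C,V \right)} = -134 - C^{2}$
$E = \frac{3328144001}{19324490875}$ ($E = \frac{-134 - 114^{2}}{-148793} - \frac{10907}{-129875} = \left(-134 - 12996\right) \left(- \frac{1}{148793}\right) - - \frac{10907}{129875} = \left(-134 - 12996\right) \left(- \frac{1}{148793}\right) + \frac{10907}{129875} = \left(-13130\right) \left(- \frac{1}{148793}\right) + \frac{10907}{129875} = \frac{13130}{148793} + \frac{10907}{129875} = \frac{3328144001}{19324490875} \approx 0.17222$)
$s = \frac{1302998491500845}{3924251493}$ ($s = \frac{242173}{\left(-88041\right) \left(- \frac{1}{120709}\right)} - - \frac{227424}{44573} = \frac{242173}{\frac{88041}{120709}} + \frac{227424}{44573} = 242173 \cdot \frac{120709}{88041} + \frac{227424}{44573} = \frac{29232460657}{88041} + \frac{227424}{44573} = \frac{1302998491500845}{3924251493} \approx 3.3204 \cdot 10^{5}$)
$\sqrt{E + s} = \sqrt{\frac{3328144001}{19324490875} + \frac{1302998491500845}{3924251493}} = \sqrt{\frac{25179795519620909100532868}{75834162167683626375}} = \frac{2 \sqrt{22704978558668794571083178376791994662535}}{522994221846093975}$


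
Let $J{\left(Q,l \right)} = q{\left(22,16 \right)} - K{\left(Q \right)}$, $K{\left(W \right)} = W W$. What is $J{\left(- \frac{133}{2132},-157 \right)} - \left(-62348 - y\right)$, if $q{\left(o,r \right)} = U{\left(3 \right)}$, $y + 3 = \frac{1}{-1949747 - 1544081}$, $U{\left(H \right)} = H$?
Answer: $\frac{19041233453449695}{305402493136} \approx 62348.0$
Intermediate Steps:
$K{\left(W \right)} = W^{2}$
$y = - \frac{10481485}{3493828}$ ($y = -3 + \frac{1}{-1949747 - 1544081} = -3 + \frac{1}{-3493828} = -3 - \frac{1}{3493828} = - \frac{10481485}{3493828} \approx -3.0$)
$q{\left(o,r \right)} = 3$
$J{\left(Q,l \right)} = 3 - Q^{2}$
$J{\left(- \frac{133}{2132},-157 \right)} - \left(-62348 - y\right) = \left(3 - \left(- \frac{133}{2132}\right)^{2}\right) - \left(-62348 - - \frac{10481485}{3493828}\right) = \left(3 - \left(\left(-133\right) \frac{1}{2132}\right)^{2}\right) - \left(-62348 + \frac{10481485}{3493828}\right) = \left(3 - \left(- \frac{133}{2132}\right)^{2}\right) - - \frac{217822706659}{3493828} = \left(3 - \frac{17689}{4545424}\right) + \frac{217822706659}{3493828} = \frac{13618583}{4545424} + \frac{217822706659}{3493828} = \frac{19041233453449695}{305402493136}$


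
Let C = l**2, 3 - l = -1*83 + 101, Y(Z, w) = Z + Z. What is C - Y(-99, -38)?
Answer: 423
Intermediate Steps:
Y(Z, w) = 2*Z
l = -15 (l = 3 - (-1*83 + 101) = 3 - (-83 + 101) = 3 - 1*18 = 3 - 18 = -15)
C = 225 (C = (-15)**2 = 225)
C - Y(-99, -38) = 225 - 2*(-99) = 225 - 1*(-198) = 225 + 198 = 423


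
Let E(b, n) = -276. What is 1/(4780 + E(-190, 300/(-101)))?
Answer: 1/4504 ≈ 0.00022202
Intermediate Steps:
1/(4780 + E(-190, 300/(-101))) = 1/(4780 - 276) = 1/4504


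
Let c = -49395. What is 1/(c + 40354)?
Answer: -1/9041 ≈ -0.00011061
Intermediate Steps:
1/(c + 40354) = 1/(-49395 + 40354) = 1/(-9041) = -1/9041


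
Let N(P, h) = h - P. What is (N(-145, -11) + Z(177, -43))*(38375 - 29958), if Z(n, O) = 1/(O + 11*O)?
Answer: 581976631/516 ≈ 1.1279e+6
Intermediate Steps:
Z(n, O) = 1/(12*O)
(N(-145, -11) + Z(177, -43))*(38375 - 29958) = ((-11 - 1*(-145)) + (1/12)/(-43))*(38375 - 29958) = ((-11 + 145) + (1/12)*(-1/43))*8417 = (134 - 1/516)*8417 = (69143/516)*8417 = 581976631/516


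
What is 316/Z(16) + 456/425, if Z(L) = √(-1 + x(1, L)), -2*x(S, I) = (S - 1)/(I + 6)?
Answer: 456/425 - 316*I ≈ 1.0729 - 316.0*I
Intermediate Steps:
x(S, I) = -(-1 + S)/(2*(6 + I)) (x(S, I) = -(S - 1)/(2*(I + 6)) = -(-1 + S)/(2*(6 + I)))
Z(L) = I (Z(L) = √(-1 + (1 - 1*1)/(2*(6 + L))) = √(-1 + (1 - 1)/(2*(6 + L))) = √(-1 + (½)*0/(6 + L)) = √(-1 + 0) = √(-1) = I)
316/Z(16) + 456/425 = 316/I + 456/425 = 316*(-I) + 456*(1/425) = -316*I + 456/425 = 456/425 - 316*I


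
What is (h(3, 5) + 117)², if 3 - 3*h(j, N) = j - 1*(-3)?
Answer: 13456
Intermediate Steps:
h(j, N) = -j/3 (h(j, N) = 1 - (j - 1*(-3))/3 = 1 - (j + 3)/3 = 1 - (3 + j)/3 = 1 + (-1 - j/3) = -j/3)
(h(3, 5) + 117)² = (-⅓*3 + 117)² = (-1 + 117)² = 116² = 13456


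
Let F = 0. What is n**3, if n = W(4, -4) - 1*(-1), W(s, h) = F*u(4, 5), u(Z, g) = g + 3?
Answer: 1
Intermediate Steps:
u(Z, g) = 3 + g
W(s, h) = 0 (W(s, h) = 0*(3 + 5) = 0*8 = 0)
n = 1 (n = 0 - 1*(-1) = 0 + 1 = 1)
n**3 = 1**3 = 1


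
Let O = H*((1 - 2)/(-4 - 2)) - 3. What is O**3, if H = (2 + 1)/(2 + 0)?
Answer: -1331/64 ≈ -20.797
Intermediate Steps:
H = 3/2 ≈ 1.5000
O = -11/4 (O = 3*((1 - 2)/(-4 - 2))/2 - 3 = 3*(-1/(-6))/2 - 3 = 3*(-1*(-1/6))/2 - 3 = (3/2)*(1/6) - 3 = 1/4 - 3 = -11/4 ≈ -2.7500)
O**3 = (-11/4)**3 = -1331/64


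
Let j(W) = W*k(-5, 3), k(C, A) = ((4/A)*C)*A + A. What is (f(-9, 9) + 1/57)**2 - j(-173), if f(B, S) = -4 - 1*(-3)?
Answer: -9552173/3249 ≈ -2940.0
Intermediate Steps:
k(C, A) = A + 4*C (k(C, A) = (4*C/A)*A + A = 4*C + A = A + 4*C)
f(B, S) = -1 (f(B, S) = -4 + 3 = -1)
j(W) = -17*W (j(W) = W*(3 + 4*(-5)) = W*(3 - 20) = W*(-17) = -17*W)
(f(-9, 9) + 1/57)**2 - j(-173) = (-1 + 1/57)**2 - (-17)*(-173) = (-1 + 1/57)**2 - 1*2941 = (-56/57)**2 - 2941 = 3136/3249 - 2941 = -9552173/3249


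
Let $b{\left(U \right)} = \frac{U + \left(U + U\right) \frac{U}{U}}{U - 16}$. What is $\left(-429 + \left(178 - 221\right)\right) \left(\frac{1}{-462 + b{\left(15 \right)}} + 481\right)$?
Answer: $- \frac{115104752}{507} \approx -2.2703 \cdot 10^{5}$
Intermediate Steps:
$b{\left(U \right)} = \frac{3 U}{-16 + U}$ ($b{\left(U \right)} = \frac{U + 2 U 1}{-16 + U} = \frac{U + 2 U}{-16 + U} = \frac{3 U}{-16 + U}$)
$\left(-429 + \left(178 - 221\right)\right) \left(\frac{1}{-462 + b{\left(15 \right)}} + 481\right) = \left(-429 + \left(178 - 221\right)\right) \left(\frac{1}{-462 + 3 \cdot 15 \frac{1}{-16 + 15}} + 481\right) = \left(-429 + \left(178 - 221\right)\right) \left(\frac{1}{-462 + 3 \cdot 15 \frac{1}{-1}} + 481\right) = \left(-429 - 43\right) \left(\frac{1}{-462 + 3 \cdot 15 \left(-1\right)} + 481\right) = - 472 \left(\frac{1}{-462 - 45} + 481\right) = - 472 \left(\frac{1}{-507} + 481\right) = - 472 \left(- \frac{1}{507} + 481\right) = \left(-472\right) \frac{243866}{507} = - \frac{115104752}{507}$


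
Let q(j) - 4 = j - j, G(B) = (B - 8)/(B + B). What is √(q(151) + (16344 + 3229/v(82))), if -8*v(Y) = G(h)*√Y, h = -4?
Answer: 2*√(61832223 - 794334*√82)/123 ≈ 120.19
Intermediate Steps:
G(B) = (-8 + B)/(2*B) (G(B) = (-8 + B)/((2*B)) = (-8 + B)*(1/(2*B)) = (-8 + B)/(2*B))
v(Y) = -3*√Y/16 (v(Y) = -(½)*(-8 - 4)/(-4)*√Y/8 = -(½)*(-¼)*(-12)*√Y/8 = -3*√Y/16)
q(j) = 4 (q(j) = 4 + (j - j) = 4 + 0 = 4)
√(q(151) + (16344 + 3229/v(82))) = √(4 + (16344 + 3229/((-3*√82/16)))) = √(4 + (16344 + 3229*(-8*√82/123))) = √(4 + (16344 - 25832*√82/123)) = √(16348 - 25832*√82/123)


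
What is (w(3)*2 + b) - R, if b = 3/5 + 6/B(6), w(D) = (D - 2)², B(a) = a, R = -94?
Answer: 488/5 ≈ 97.600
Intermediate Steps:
w(D) = (-2 + D)²
b = 8/5 (b = 3/5 + 6/6 = 3*(⅕) + 6*(⅙) = ⅗ + 1 = 8/5 ≈ 1.6000)
(w(3)*2 + b) - R = ((-2 + 3)²*2 + 8/5) - 1*(-94) = (1²*2 + 8/5) + 94 = (1*2 + 8/5) + 94 = (2 + 8/5) + 94 = 18/5 + 94 = 488/5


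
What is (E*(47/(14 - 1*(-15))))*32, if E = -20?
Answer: -30080/29 ≈ -1037.2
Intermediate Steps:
(E*(47/(14 - 1*(-15))))*32 = -940/(14 - 1*(-15))*32 = -940/(14 + 15)*32 = -940/29*32 = -30080/29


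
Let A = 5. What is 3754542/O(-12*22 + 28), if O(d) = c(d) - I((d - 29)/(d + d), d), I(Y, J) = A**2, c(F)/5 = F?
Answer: -3754542/1205 ≈ -3115.8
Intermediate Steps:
c(F) = 5*F
I(Y, J) = 25 (I(Y, J) = 5**2 = 25)
O(d) = -25 + 5*d (O(d) = 5*d - 1*25 = 5*d - 25 = -25 + 5*d)
3754542/O(-12*22 + 28) = 3754542/(-25 + 5*(-12*22 + 28)) = 3754542/(-25 + 5*(-264 + 28)) = 3754542/(-25 + 5*(-236)) = 3754542/(-25 - 1180) = 3754542/(-1205) = 3754542*(-1/1205) = -3754542/1205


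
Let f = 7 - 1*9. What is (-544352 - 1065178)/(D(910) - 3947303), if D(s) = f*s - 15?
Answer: 804765/1974569 ≈ 0.40757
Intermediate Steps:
f = -2 (f = 7 - 9 = -2)
D(s) = -15 - 2*s (D(s) = -2*s - 15 = -15 - 2*s)
(-544352 - 1065178)/(D(910) - 3947303) = (-544352 - 1065178)/((-15 - 2*910) - 3947303) = -1609530/((-15 - 1820) - 3947303) = -1609530/(-1835 - 3947303) = -1609530/(-3949138) = -1609530*(-1/3949138) = 804765/1974569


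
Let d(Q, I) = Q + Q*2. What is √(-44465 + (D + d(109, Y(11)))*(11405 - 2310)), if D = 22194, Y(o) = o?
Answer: 11*√1692430 ≈ 14310.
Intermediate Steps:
d(Q, I) = 3*Q (d(Q, I) = Q + 2*Q = 3*Q)
√(-44465 + (D + d(109, Y(11)))*(11405 - 2310)) = √(-44465 + (22194 + 3*109)*(11405 - 2310)) = √(-44465 + (22194 + 327)*9095) = √(-44465 + 22521*9095) = √(-44465 + 204828495) = √204784030 = 11*√1692430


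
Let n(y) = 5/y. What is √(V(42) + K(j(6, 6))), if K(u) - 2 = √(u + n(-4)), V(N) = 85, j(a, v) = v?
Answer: √(348 + 2*√19)/2 ≈ 9.4435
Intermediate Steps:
K(u) = 2 + √(-5/4 + u) (K(u) = 2 + √(u + 5/(-4)) = 2 + √(u + 5*(-¼)) = 2 + √(u - 5/4) = 2 + √(-5/4 + u))
√(V(42) + K(j(6, 6))) = √(85 + (2 + √(-5 + 4*6)/2)) = √(85 + (2 + √(-5 + 24)/2)) = √(85 + (2 + √19/2)) = √(87 + √19/2)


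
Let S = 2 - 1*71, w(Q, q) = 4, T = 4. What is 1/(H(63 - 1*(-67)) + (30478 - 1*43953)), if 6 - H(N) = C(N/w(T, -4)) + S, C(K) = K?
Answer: -2/26865 ≈ -7.4446e-5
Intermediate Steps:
S = -69 (S = 2 - 71 = -69)
H(N) = 75 - N/4 (H(N) = 6 - (N/4 - 69) = 6 - (-69 + N/4) = 6 + (69 - N/4) = 75 - N/4)
1/(H(63 - 1*(-67)) + (30478 - 1*43953)) = 1/((75 - (63 - 1*(-67))/4) + (30478 - 1*43953)) = 1/((75 - (63 + 67)/4) + (30478 - 43953)) = 1/((75 - 1/4*130) - 13475) = 1/((75 - 65/2) - 13475) = 1/(85/2 - 13475) = 1/(-26865/2) = -2/26865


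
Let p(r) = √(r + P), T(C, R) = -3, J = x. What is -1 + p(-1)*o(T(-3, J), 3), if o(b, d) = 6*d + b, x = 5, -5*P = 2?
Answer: -1 + 3*I*√35 ≈ -1.0 + 17.748*I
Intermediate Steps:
P = -⅖ (P = -⅕*2 = -⅖ ≈ -0.40000)
J = 5
o(b, d) = b + 6*d
p(r) = √(-⅖ + r) (p(r) = √(r - ⅖) = √(-⅖ + r))
-1 + p(-1)*o(T(-3, J), 3) = -1 + (√(-10 + 25*(-1))/5)*(-3 + 6*3) = -1 + (√(-10 - 25)/5)*(-3 + 18) = -1 + (√(-35)/5)*15 = -1 + ((I*√35)/5)*15 = -1 + (I*√35/5)*15 = -1 + 3*I*√35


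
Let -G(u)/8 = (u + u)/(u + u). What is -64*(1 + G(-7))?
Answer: 448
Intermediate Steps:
G(u) = -8 (G(u) = -8*(u + u)/(u + u) = -8*2*u/(2*u) = -8*2*u*1/(2*u) = -8*1 = -8)
-64*(1 + G(-7)) = -64*(1 - 8) = -64*(-7) = 448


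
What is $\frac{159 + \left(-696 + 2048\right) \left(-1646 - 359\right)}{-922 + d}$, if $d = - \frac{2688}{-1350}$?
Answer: $\frac{21030525}{7138} \approx 2946.3$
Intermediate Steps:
$d = \frac{448}{225}$ ($d = \left(-2688\right) \left(- \frac{1}{1350}\right) = \frac{448}{225} \approx 1.9911$)
$\frac{159 + \left(-696 + 2048\right) \left(-1646 - 359\right)}{-922 + d} = \frac{159 + \left(-696 + 2048\right) \left(-1646 - 359\right)}{-922 + \frac{448}{225}} = \frac{159 + 1352 \left(-2005\right)}{- \frac{207002}{225}} = \left(159 - 2710760\right) \left(- \frac{225}{207002}\right) = \left(-2710601\right) \left(- \frac{225}{207002}\right) = \frac{21030525}{7138}$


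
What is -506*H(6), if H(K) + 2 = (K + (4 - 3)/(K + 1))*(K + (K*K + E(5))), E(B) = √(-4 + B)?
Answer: -928510/7 ≈ -1.3264e+5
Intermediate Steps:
H(K) = -2 + (K + 1/(1 + K))*(1 + K + K²) (H(K) = -2 + (K + (4 - 3)/(K + 1))*(K + (K*K + √(-4 + 5))) = -2 + (K + 1/(1 + K))*(K + (K² + √1)) = -2 + (K + 1/(1 + K))*(K + (K² + 1)) = -2 + (K + 1/(1 + K))*(K + (1 + K²)) = -2 + (K + 1/(1 + K))*(1 + K + K²))
-506*H(6) = -506*(-1 + 6⁴ + 2*6³ + 3*6²)/(1 + 6) = -506*(-1 + 1296 + 2*216 + 3*36)/7 = -506*(-1 + 1296 + 432 + 108)/7 = -506*1835/7 = -928510/7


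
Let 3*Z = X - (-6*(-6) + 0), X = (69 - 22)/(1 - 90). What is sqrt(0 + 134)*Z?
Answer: -3251*sqrt(134)/267 ≈ -140.95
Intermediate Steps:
X = -47/89 (X = 47/(-89) = 47*(-1/89) = -47/89 ≈ -0.52809)
Z = -3251/267 (Z = (-47/89 - (-6*(-6) + 0))/3 = (-47/89 - (36 + 0))/3 = (-47/89 - 1*36)/3 = (-47/89 - 36)/3 = (1/3)*(-3251/89) = -3251/267 ≈ -12.176)
sqrt(0 + 134)*Z = sqrt(0 + 134)*(-3251/267) = sqrt(134)*(-3251/267) = -3251*sqrt(134)/267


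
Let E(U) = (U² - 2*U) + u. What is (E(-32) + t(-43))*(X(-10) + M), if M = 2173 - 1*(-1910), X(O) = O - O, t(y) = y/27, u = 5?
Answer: 40105948/9 ≈ 4.4562e+6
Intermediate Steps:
t(y) = y/27 (t(y) = y*(1/27) = y/27)
E(U) = 5 + U² - 2*U (E(U) = (U² - 2*U) + 5 = 5 + U² - 2*U)
X(O) = 0
M = 4083 (M = 2173 + 1910 = 4083)
(E(-32) + t(-43))*(X(-10) + M) = ((5 + (-32)² - 2*(-32)) + (1/27)*(-43))*(0 + 4083) = ((5 + 1024 + 64) - 43/27)*4083 = (1093 - 43/27)*4083 = (29468/27)*4083 = 40105948/9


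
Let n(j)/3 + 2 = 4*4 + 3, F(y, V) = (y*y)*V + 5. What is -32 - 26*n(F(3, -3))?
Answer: -1358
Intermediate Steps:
F(y, V) = 5 + V*y**2 (F(y, V) = y**2*V + 5 = V*y**2 + 5 = 5 + V*y**2)
n(j) = 51 (n(j) = -6 + 3*(4*4 + 3) = -6 + 3*(16 + 3) = -6 + 3*19 = -6 + 57 = 51)
-32 - 26*n(F(3, -3)) = -32 - 26*51 = -32 - 1326 = -1358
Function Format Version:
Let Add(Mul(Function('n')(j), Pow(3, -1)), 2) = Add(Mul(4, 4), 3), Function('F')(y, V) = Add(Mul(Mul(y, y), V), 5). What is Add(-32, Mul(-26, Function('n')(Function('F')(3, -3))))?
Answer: -1358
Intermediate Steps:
Function('F')(y, V) = Add(5, Mul(V, Pow(y, 2))) (Function('F')(y, V) = Add(Mul(Pow(y, 2), V), 5) = Add(Mul(V, Pow(y, 2)), 5) = Add(5, Mul(V, Pow(y, 2))))
Function('n')(j) = 51 (Function('n')(j) = Add(-6, Mul(3, Add(Mul(4, 4), 3))) = Add(-6, Mul(3, Add(16, 3))) = Add(-6, Mul(3, 19)) = Add(-6, 57) = 51)
Add(-32, Mul(-26, Function('n')(Function('F')(3, -3)))) = Add(-32, Mul(-26, 51)) = Add(-32, -1326) = -1358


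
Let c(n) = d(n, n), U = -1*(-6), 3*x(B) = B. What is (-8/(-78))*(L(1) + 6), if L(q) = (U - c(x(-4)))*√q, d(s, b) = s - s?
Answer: 16/13 ≈ 1.2308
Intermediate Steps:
x(B) = B/3
U = 6
d(s, b) = 0
c(n) = 0
L(q) = 6*√q (L(q) = (6 - 1*0)*√q = (6 + 0)*√q = 6*√q)
(-8/(-78))*(L(1) + 6) = (-8/(-78))*(6*√1 + 6) = (-8*(-1/78))*(6*1 + 6) = 4*(6 + 6)/39 = (4/39)*12 = 16/13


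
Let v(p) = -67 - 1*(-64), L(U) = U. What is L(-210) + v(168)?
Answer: -213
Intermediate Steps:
v(p) = -3 (v(p) = -67 + 64 = -3)
L(-210) + v(168) = -210 - 3 = -213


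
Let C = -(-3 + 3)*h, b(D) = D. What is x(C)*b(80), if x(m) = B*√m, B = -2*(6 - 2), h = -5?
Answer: 0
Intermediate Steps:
C = 0 (C = -(-3 + 3)*(-5) = -0*(-5) = -1*0 = 0)
B = -8 (B = -2*4 = -8)
x(m) = -8*√m
x(C)*b(80) = -8*√0*80 = -8*0*80 = 0*80 = 0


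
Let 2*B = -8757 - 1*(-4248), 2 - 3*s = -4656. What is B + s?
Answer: -4211/6 ≈ -701.83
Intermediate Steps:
s = 4658/3 (s = 2/3 - 1/3*(-4656) = 2/3 + 1552 = 4658/3 ≈ 1552.7)
B = -4509/2 (B = (-8757 - 1*(-4248))/2 = (-8757 + 4248)/2 = (1/2)*(-4509) = -4509/2 ≈ -2254.5)
B + s = -4509/2 + 4658/3 = -4211/6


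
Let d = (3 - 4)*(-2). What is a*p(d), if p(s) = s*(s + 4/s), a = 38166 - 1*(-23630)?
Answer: 494368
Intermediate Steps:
d = 2 (d = -1*(-2) = 2)
a = 61796 (a = 38166 + 23630 = 61796)
a*p(d) = 61796*(4 + 2²) = 61796*(4 + 4) = 61796*8 = 494368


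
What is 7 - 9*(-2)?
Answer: 25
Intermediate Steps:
7 - 9*(-2) = 7 + 18 = 25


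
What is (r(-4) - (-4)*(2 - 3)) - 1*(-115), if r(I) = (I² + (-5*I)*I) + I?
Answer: 43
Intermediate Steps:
r(I) = I - 4*I² (r(I) = (I² - 5*I²) + I = -4*I² + I = I - 4*I²)
(r(-4) - (-4)*(2 - 3)) - 1*(-115) = (-4*(1 - 4*(-4)) - (-4)*(2 - 3)) - 1*(-115) = (-4*(1 + 16) - (-4)*(-1)) + 115 = (-4*17 - 4*1) + 115 = (-68 - 4) + 115 = -72 + 115 = 43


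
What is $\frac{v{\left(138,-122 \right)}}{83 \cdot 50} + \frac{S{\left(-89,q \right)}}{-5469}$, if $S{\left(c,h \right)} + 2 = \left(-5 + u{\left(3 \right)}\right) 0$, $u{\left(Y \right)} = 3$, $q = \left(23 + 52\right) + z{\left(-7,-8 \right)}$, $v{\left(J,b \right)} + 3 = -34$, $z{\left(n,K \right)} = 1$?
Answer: $- \frac{194053}{22696350} \approx -0.00855$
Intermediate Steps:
$v{\left(J,b \right)} = -37$ ($v{\left(J,b \right)} = -3 - 34 = -37$)
$q = 76$ ($q = \left(23 + 52\right) + 1 = 75 + 1 = 76$)
$S{\left(c,h \right)} = -2$ ($S{\left(c,h \right)} = -2 + \left(-5 + 3\right) 0 = -2 - 0 = -2 + 0 = -2$)
$\frac{v{\left(138,-122 \right)}}{83 \cdot 50} + \frac{S{\left(-89,q \right)}}{-5469} = - \frac{37}{83 \cdot 50} - \frac{2}{-5469} = - \frac{37}{4150} - - \frac{2}{5469} = \left(-37\right) \frac{1}{4150} + \frac{2}{5469} = - \frac{37}{4150} + \frac{2}{5469} = - \frac{194053}{22696350}$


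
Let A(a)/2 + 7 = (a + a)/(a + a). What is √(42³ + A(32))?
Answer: 2*√18519 ≈ 272.17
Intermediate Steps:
A(a) = -12 (A(a) = -14 + 2*((a + a)/(a + a)) = -14 + 2*((2*a)/((2*a))) = -14 + 2*((2*a)*(1/(2*a))) = -14 + 2*1 = -14 + 2 = -12)
√(42³ + A(32)) = √(42³ - 12) = √(74088 - 12) = √74076 = 2*√18519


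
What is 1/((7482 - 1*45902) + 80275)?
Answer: 1/41855 ≈ 2.3892e-5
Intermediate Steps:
1/((7482 - 1*45902) + 80275) = 1/((7482 - 45902) + 80275) = 1/(-38420 + 80275) = 1/41855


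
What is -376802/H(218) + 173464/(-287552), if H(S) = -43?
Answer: 13542838719/1545592 ≈ 8762.2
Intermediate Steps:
-376802/H(218) + 173464/(-287552) = -376802/(-43) + 173464/(-287552) = -376802*(-1/43) + 173464*(-1/287552) = 376802/43 - 21683/35944 = 13542838719/1545592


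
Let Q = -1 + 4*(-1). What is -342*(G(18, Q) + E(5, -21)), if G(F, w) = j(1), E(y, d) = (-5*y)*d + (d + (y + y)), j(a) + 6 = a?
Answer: -174078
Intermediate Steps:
j(a) = -6 + a
E(y, d) = d + 2*y - 5*d*y (E(y, d) = -5*d*y + (d + 2*y) = d + 2*y - 5*d*y)
Q = -5 (Q = -1 - 4 = -5)
G(F, w) = -5 (G(F, w) = -6 + 1 = -5)
-342*(G(18, Q) + E(5, -21)) = -342*(-5 + (-21 + 2*5 - 5*(-21)*5)) = -342*(-5 + (-21 + 10 + 525)) = -342*(-5 + 514) = -342*509 = -174078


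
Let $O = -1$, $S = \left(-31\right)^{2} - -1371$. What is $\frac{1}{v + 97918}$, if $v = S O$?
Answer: $\frac{1}{95586} \approx 1.0462 \cdot 10^{-5}$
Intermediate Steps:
$S = 2332$ ($S = 961 + 1371 = 2332$)
$v = -2332$ ($v = 2332 \left(-1\right) = -2332$)
$\frac{1}{v + 97918} = \frac{1}{-2332 + 97918} = \frac{1}{95586}$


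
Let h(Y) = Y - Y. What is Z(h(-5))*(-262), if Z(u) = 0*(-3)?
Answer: 0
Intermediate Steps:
h(Y) = 0
Z(u) = 0
Z(h(-5))*(-262) = 0*(-262) = 0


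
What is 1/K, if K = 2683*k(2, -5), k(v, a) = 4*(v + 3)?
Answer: 1/53660 ≈ 1.8636e-5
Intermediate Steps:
k(v, a) = 12 + 4*v (k(v, a) = 4*(3 + v) = 12 + 4*v)
K = 53660 (K = 2683*(12 + 4*2) = 2683*(12 + 8) = 2683*20 = 53660)
1/K = 1/53660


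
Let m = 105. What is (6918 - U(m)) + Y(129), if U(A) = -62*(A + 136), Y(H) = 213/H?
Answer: 940051/43 ≈ 21862.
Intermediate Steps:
U(A) = -8432 - 62*A (U(A) = -62*(136 + A) = -8432 - 62*A)
(6918 - U(m)) + Y(129) = (6918 - (-8432 - 62*105)) + 213/129 = (6918 - (-8432 - 6510)) + 213*(1/129) = (6918 - 1*(-14942)) + 71/43 = (6918 + 14942) + 71/43 = 21860 + 71/43 = 940051/43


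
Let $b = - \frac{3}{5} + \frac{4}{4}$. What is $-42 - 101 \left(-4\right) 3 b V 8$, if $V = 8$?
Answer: $\frac{154926}{5} \approx 30985.0$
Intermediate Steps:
$b = \frac{2}{5}$ ($b = \left(-3\right) \frac{1}{5} + 4 \cdot \frac{1}{4} = - \frac{3}{5} + 1 = \frac{2}{5} \approx 0.4$)
$-42 - 101 \left(-4\right) 3 b V 8 = -42 - 101 \left(-4\right) 3 \cdot \frac{2}{5} \cdot 8 \cdot 8 = -42 - 101 \left(-12\right) \frac{2}{5} \cdot 8 \cdot 8 = -42 - 101 \left(- \frac{24}{5}\right) 8 \cdot 8 = -42 - 101 \left(\left(- \frac{192}{5}\right) 8\right) = -42 - - \frac{155136}{5} = -42 + \frac{155136}{5} = \frac{154926}{5}$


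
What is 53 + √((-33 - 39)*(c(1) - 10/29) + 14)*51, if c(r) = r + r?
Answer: 53 + 255*I*√3538/29 ≈ 53.0 + 523.02*I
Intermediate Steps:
c(r) = 2*r
53 + √((-33 - 39)*(c(1) - 10/29) + 14)*51 = 53 + √((-33 - 39)*(2*1 - 10/29) + 14)*51 = 53 + √(-72*(2 - 10*1/29) + 14)*51 = 53 + √(-72*(2 - 10/29) + 14)*51 = 53 + √(-72*48/29 + 14)*51 = 53 + √(-3456/29 + 14)*51 = 53 + √(-3050/29)*51 = 53 + (5*I*√3538/29)*51 = 53 + 255*I*√3538/29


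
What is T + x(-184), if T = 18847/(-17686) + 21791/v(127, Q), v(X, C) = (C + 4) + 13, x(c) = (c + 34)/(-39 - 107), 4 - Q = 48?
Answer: -28135213985/34859106 ≈ -807.11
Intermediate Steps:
Q = -44 (Q = 4 - 1*48 = 4 - 48 = -44)
x(c) = -17/73 - c/146 (x(c) = (34 + c)/(-146) = (34 + c)*(-1/146) = -17/73 - c/146)
v(X, C) = 17 + C (v(X, C) = (4 + C) + 13 = 17 + C)
T = -385904495/477522 (T = 18847/(-17686) + 21791/(17 - 44) = 18847*(-1/17686) + 21791/(-27) = -18847/17686 + 21791*(-1/27) = -18847/17686 - 21791/27 = -385904495/477522 ≈ -808.14)
T + x(-184) = -385904495/477522 + (-17/73 - 1/146*(-184)) = -385904495/477522 + (-17/73 + 92/73) = -385904495/477522 + 75/73 = -28135213985/34859106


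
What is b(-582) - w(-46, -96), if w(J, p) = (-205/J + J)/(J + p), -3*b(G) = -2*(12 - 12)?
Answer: -1911/6532 ≈ -0.29256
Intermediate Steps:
b(G) = 0 (b(G) = -(-2)*(12 - 12)/3 = -(-2)*0/3 = -⅓*0 = 0)
w(J, p) = (J - 205/J)/(J + p)
b(-582) - w(-46, -96) = 0 - (-205 + (-46)²)/((-46)*(-46 - 96)) = 0 - (-1)*(-205 + 2116)/(46*(-142)) = 0 - (-1)*(-1)*1911/(46*142) = 0 - 1*1911/6532 = 0 - 1911/6532 = -1911/6532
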